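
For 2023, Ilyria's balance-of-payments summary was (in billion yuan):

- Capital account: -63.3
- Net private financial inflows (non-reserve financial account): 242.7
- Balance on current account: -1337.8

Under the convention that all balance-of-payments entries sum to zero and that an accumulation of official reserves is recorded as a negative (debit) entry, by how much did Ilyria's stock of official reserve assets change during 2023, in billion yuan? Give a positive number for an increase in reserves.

Official reserve transactions balance = -((-1337.8) + (-63.3) + 242.7) = 1158.4
An accumulation of reserves is recorded as a debit (negative entry), so the change in the stock of reserves is the negative of that balance.
Change in official reserves = -(1158.4) = -1158.4

-1158.4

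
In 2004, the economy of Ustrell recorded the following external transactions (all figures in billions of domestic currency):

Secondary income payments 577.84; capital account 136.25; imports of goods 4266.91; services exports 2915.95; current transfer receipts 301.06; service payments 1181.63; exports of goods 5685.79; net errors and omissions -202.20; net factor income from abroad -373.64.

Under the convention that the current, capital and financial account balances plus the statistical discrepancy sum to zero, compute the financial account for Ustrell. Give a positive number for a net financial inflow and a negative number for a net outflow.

Goods balance = 5685.79 - 4266.91 = 1418.88
Services balance = 2915.95 - 1181.63 = 1734.32
Trade balance (goods + services) = 1418.88 + 1734.32 = 3153.20
Net primary income = -373.64
Net secondary income = 301.06 - 577.84 = -276.78
Current account = 3153.20 + (-373.64) + (-276.78) = 2502.78
Financial account = -(2502.78 + 136.25 + (-202.20)) = -2436.83

-2436.83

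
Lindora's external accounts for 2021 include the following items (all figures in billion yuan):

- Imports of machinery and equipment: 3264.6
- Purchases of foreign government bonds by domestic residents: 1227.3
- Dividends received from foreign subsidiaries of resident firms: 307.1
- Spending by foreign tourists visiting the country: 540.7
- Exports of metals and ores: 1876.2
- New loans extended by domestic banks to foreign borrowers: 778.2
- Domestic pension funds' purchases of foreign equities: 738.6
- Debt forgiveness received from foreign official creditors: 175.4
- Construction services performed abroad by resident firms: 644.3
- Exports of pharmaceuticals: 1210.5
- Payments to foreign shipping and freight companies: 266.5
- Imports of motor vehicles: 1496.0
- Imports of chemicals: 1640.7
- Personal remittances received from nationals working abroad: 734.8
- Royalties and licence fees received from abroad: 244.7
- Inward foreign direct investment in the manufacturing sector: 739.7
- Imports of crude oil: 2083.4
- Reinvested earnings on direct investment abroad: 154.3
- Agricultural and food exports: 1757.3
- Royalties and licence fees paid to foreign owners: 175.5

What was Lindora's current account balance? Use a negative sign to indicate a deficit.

Goods: -3264.6 - 2083.4 - 1640.7 - 1496.0 + 1876.2 + 1757.3 + 1210.5 = -3640.7
Services: -266.5 - 175.5 + 244.7 + 644.3 + 540.7 = 987.7
Primary income: 307.1 + 154.3 = 461.4
Secondary income: 734.8
Current account = (-3640.7) + 987.7 + 461.4 + 734.8 = -1456.8
(Excluded from the current account — financial account: purchases of foreign government bonds by domestic residents 1227.3, new loans extended by domestic banks to foreign borrowers 778.2, domestic pension funds' purchases of foreign equities 738.6, inward foreign direct investment in the manufacturing sector 739.7; capital account: debt forgiveness received from foreign official creditors 175.4.)

-1456.8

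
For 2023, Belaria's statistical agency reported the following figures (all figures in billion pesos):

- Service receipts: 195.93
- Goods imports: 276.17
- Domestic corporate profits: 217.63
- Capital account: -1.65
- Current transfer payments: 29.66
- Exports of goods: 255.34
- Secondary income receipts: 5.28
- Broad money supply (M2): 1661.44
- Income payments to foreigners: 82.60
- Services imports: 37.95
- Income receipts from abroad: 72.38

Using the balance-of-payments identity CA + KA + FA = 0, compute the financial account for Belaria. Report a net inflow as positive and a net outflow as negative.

Goods balance = 255.34 - 276.17 = -20.83
Services balance = 195.93 - 37.95 = 157.98
Trade balance (goods + services) = -20.83 + 157.98 = 137.15
Net primary income = 72.38 - 82.60 = -10.22
Net secondary income = 5.28 - 29.66 = -24.38
Current account = 137.15 + (-10.22) + (-24.38) = 102.55
Financial account = -(102.55 + (-1.65)) = -100.90

-100.90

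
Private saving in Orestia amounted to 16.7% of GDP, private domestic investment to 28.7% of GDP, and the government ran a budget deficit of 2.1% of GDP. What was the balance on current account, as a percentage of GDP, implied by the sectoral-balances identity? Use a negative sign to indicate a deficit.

-14.1

By the sectoral-balances identity, CA = (S_private - I) + (T - G).
Private balance = 16.7 - 28.7 = -12.0
Government balance (T - G) = -2.1
CA = -12.0 + (-2.1) = -14.1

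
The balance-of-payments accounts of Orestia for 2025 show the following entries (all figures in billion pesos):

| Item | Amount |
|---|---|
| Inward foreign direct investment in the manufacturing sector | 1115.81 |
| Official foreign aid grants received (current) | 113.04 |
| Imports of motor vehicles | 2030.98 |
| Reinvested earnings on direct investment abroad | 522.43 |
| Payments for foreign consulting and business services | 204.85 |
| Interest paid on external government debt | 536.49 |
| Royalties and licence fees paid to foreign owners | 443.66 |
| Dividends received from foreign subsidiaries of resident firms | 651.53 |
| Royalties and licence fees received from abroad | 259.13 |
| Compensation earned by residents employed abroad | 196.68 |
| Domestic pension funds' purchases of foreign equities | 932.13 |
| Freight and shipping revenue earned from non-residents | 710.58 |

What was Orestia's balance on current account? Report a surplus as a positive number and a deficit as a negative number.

-762.59

Goods: -2030.98
Services: 710.58 - 443.66 + 259.13 - 204.85 = 321.20
Primary income: -536.49 + 651.53 + 196.68 + 522.43 = 834.15
Secondary income: 113.04
Current account = (-2030.98) + 321.20 + 834.15 + 113.04 = -762.59
(Excluded from the current account — financial account: inward foreign direct investment in the manufacturing sector 1115.81, domestic pension funds' purchases of foreign equities 932.13.)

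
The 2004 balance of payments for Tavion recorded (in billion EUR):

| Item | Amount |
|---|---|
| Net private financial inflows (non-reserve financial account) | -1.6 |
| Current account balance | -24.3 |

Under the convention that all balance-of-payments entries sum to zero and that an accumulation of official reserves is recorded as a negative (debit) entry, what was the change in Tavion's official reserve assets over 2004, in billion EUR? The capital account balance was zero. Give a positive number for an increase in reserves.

-25.9

Official reserve transactions balance = -((-24.3) + (-1.6)) = 25.9
An accumulation of reserves is recorded as a debit (negative entry), so the change in the stock of reserves is the negative of that balance.
Change in official reserves = -(25.9) = -25.9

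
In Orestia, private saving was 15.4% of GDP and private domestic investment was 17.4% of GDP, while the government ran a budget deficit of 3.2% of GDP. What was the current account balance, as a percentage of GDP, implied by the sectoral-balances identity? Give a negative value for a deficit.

By the sectoral-balances identity, CA = (S_private - I) + (T - G).
Private balance = 15.4 - 17.4 = -2.0
Government balance (T - G) = -3.2
CA = -2.0 + (-3.2) = -5.2

-5.2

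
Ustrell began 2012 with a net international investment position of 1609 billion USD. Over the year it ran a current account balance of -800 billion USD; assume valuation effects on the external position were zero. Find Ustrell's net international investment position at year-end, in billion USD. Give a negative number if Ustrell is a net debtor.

With no valuation effects, change in NIIP = current account = -800
End-of-year NIIP = 1609 + (-800) = 809

809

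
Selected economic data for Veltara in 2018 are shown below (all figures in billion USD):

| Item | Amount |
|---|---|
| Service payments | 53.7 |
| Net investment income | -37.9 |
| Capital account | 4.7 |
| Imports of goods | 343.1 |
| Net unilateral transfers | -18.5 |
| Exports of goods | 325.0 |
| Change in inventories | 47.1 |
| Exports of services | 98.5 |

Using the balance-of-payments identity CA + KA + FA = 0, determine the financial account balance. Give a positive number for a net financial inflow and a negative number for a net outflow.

Goods balance = 325.0 - 343.1 = -18.1
Services balance = 98.5 - 53.7 = 44.8
Trade balance (goods + services) = -18.1 + 44.8 = 26.7
Net primary income = -37.9
Net secondary income = -18.5
Current account = 26.7 + (-37.9) + (-18.5) = -29.7
Financial account = -(-29.7 + 4.7) = 25.0

25.0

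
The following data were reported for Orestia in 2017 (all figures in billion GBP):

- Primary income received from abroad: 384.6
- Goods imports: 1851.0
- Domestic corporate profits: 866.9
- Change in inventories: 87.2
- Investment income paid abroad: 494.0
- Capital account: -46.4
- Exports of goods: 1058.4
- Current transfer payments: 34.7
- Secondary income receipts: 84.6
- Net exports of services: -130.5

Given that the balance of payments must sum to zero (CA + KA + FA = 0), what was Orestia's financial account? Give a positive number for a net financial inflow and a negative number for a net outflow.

Goods balance = 1058.4 - 1851.0 = -792.6
Services balance = -130.5
Trade balance (goods + services) = -792.6 + (-130.5) = -923.1
Net primary income = 384.6 - 494.0 = -109.4
Net secondary income = 84.6 - 34.7 = 49.9
Current account = -923.1 + (-109.4) + 49.9 = -982.6
Financial account = -(-982.6 + (-46.4)) = 1029.0

1029.0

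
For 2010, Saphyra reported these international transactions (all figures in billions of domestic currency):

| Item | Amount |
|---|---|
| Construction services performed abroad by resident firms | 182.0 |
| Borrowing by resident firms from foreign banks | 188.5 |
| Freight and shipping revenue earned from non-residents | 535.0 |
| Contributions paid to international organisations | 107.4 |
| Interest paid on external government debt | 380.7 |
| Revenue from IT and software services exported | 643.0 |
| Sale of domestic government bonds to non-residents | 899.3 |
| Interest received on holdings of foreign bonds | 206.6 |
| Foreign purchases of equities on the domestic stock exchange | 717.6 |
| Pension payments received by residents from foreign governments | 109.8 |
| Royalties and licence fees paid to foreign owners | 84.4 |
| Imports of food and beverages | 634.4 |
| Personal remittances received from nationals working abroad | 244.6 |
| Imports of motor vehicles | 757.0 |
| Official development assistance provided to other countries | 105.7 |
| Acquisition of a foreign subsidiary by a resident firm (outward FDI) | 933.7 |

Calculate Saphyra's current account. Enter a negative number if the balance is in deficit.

Goods: -757.0 - 634.4 = -1391.4
Services: 182.0 - 84.4 + 643.0 + 535.0 = 1275.6
Primary income: 206.6 - 380.7 = -174.1
Secondary income: -107.4 + 109.8 - 105.7 + 244.6 = 141.3
Current account = (-1391.4) + 1275.6 + (-174.1) + 141.3 = -148.6
(Excluded from the current account — financial account: borrowing by resident firms from foreign banks 188.5, sale of domestic government bonds to non-residents 899.3, foreign purchases of equities on the domestic stock exchange 717.6, acquisition of a foreign subsidiary by a resident firm (outward FDI) 933.7.)

-148.6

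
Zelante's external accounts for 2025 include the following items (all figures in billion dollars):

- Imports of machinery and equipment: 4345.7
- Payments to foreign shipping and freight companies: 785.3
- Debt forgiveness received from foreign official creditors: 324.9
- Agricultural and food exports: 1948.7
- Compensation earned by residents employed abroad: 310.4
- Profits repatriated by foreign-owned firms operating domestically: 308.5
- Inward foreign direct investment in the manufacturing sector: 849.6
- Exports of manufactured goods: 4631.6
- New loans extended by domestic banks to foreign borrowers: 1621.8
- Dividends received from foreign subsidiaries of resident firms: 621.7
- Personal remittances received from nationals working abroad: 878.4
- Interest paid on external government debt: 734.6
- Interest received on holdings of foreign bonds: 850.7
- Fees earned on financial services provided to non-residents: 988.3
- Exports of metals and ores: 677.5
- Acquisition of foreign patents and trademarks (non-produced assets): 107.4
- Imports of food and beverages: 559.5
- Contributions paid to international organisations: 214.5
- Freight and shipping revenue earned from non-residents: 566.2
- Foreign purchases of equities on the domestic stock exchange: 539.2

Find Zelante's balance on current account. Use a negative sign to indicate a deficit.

Goods: 4631.6 - 559.5 + 677.5 + 1948.7 - 4345.7 = 2352.6
Services: 988.3 - 785.3 + 566.2 = 769.2
Primary income: -308.5 + 310.4 - 734.6 + 850.7 + 621.7 = 739.7
Secondary income: 878.4 - 214.5 = 663.9
Current account = 2352.6 + 769.2 + 739.7 + 663.9 = 4525.4
(Excluded from the current account — capital account: debt forgiveness received from foreign official creditors 324.9, acquisition of foreign patents and trademarks (non-produced assets) 107.4; financial account: inward foreign direct investment in the manufacturing sector 849.6, new loans extended by domestic banks to foreign borrowers 1621.8, foreign purchases of equities on the domestic stock exchange 539.2.)

4525.4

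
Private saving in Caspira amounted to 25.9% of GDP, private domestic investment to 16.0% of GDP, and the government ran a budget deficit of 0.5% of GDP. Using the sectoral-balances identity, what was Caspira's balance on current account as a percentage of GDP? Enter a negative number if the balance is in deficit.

By the sectoral-balances identity, CA = (S_private - I) + (T - G).
Private balance = 25.9 - 16.0 = 9.9
Government balance (T - G) = -0.5
CA = 9.9 + (-0.5) = 9.4

9.4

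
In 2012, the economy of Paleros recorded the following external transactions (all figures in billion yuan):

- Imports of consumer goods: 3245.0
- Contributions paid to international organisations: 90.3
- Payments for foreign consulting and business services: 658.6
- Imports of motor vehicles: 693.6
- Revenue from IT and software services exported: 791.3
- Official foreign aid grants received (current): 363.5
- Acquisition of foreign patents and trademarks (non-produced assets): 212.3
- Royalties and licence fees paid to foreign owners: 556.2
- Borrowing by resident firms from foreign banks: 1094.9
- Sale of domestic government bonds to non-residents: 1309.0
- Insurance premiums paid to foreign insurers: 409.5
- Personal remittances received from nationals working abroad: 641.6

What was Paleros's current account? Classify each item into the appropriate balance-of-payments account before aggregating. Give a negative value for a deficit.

-3856.8

Goods: -3245.0 - 693.6 = -3938.6
Services: -556.2 - 409.5 + 791.3 - 658.6 = -833.0
Secondary income: 641.6 - 90.3 + 363.5 = 914.8
Current account = (-3938.6) + (-833.0) + 914.8 = -3856.8
(Excluded from the current account — capital account: acquisition of foreign patents and trademarks (non-produced assets) 212.3; financial account: borrowing by resident firms from foreign banks 1094.9, sale of domestic government bonds to non-residents 1309.0.)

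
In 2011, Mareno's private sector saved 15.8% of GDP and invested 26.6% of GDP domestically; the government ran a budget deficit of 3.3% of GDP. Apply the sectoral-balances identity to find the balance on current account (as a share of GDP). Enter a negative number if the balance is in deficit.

By the sectoral-balances identity, CA = (S_private - I) + (T - G).
Private balance = 15.8 - 26.6 = -10.8
Government balance (T - G) = -3.3
CA = -10.8 + (-3.3) = -14.1

-14.1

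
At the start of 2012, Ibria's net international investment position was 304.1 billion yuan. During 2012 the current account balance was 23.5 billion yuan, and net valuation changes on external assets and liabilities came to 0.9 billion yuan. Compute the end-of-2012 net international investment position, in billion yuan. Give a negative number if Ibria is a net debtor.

328.5

Change in NIIP = current account + net valuation change = 23.5 + 0.9 = 24.4
End-of-year NIIP = 304.1 + 24.4 = 328.5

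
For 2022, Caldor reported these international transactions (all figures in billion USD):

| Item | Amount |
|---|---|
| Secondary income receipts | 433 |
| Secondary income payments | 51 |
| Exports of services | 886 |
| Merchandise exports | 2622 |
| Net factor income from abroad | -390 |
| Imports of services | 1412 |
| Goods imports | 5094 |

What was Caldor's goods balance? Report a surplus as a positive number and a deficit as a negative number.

Goods balance = 2622 - 5094 = -2472

-2472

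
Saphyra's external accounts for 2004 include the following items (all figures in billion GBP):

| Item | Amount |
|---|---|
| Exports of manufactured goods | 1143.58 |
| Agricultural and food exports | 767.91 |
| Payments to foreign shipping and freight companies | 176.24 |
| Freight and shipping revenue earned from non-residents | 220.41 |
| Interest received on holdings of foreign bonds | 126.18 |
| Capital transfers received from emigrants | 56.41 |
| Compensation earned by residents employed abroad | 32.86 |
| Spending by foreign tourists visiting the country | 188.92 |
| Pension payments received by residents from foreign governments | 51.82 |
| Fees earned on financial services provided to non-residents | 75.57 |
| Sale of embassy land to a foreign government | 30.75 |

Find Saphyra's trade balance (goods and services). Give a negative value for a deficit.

2220.15

Goods: 1143.58 + 767.91 = 1911.49
Services: 75.57 + 220.41 + 188.92 - 176.24 = 308.66
Trade balance = 1911.49 + 308.66 = 2220.15
(Excluded from the trade balance — primary income: interest received on holdings of foreign bonds 126.18, compensation earned by residents employed abroad 32.86; capital account: capital transfers received from emigrants 56.41, sale of embassy land to a foreign government 30.75; secondary income: pension payments received by residents from foreign governments 51.82.)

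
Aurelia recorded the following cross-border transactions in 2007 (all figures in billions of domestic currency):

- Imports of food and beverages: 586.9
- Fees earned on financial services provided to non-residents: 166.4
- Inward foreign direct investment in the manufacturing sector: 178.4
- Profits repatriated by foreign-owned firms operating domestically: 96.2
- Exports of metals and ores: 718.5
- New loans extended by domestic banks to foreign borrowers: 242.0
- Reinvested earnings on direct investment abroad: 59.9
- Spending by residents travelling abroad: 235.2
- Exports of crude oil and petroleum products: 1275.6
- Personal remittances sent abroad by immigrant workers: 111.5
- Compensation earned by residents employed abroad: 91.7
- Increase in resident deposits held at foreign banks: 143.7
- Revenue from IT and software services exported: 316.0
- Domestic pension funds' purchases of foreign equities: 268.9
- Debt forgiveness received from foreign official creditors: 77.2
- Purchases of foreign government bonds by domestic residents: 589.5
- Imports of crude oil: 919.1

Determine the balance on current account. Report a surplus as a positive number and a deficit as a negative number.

Goods: -919.1 + 1275.6 - 586.9 + 718.5 = 488.1
Services: -235.2 + 166.4 + 316.0 = 247.2
Primary income: 59.9 - 96.2 + 91.7 = 55.4
Secondary income: -111.5
Current account = 488.1 + 247.2 + 55.4 + (-111.5) = 679.2
(Excluded from the current account — financial account: inward foreign direct investment in the manufacturing sector 178.4, new loans extended by domestic banks to foreign borrowers 242.0, increase in resident deposits held at foreign banks 143.7, domestic pension funds' purchases of foreign equities 268.9, purchases of foreign government bonds by domestic residents 589.5; capital account: debt forgiveness received from foreign official creditors 77.2.)

679.2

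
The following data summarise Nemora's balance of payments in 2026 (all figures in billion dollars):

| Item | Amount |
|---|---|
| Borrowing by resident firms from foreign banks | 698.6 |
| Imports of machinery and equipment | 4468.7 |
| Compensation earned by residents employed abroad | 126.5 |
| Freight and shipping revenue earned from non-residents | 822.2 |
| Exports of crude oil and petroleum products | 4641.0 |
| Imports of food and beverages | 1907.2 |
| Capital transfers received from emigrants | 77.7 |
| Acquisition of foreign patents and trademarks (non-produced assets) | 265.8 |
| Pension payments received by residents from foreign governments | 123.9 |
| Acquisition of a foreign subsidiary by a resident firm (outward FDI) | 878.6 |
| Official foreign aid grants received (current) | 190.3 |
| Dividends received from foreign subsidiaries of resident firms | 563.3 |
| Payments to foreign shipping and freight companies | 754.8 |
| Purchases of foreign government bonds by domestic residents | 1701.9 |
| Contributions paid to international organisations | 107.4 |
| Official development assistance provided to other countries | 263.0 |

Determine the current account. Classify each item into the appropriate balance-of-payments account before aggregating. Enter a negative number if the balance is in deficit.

-1033.9

Goods: -4468.7 + 4641.0 - 1907.2 = -1734.9
Services: 822.2 - 754.8 = 67.4
Primary income: 563.3 + 126.5 = 689.8
Secondary income: 123.9 - 107.4 + 190.3 - 263.0 = -56.2
Current account = (-1734.9) + 67.4 + 689.8 + (-56.2) = -1033.9
(Excluded from the current account — financial account: borrowing by resident firms from foreign banks 698.6, acquisition of a foreign subsidiary by a resident firm (outward FDI) 878.6, purchases of foreign government bonds by domestic residents 1701.9; capital account: capital transfers received from emigrants 77.7, acquisition of foreign patents and trademarks (non-produced assets) 265.8.)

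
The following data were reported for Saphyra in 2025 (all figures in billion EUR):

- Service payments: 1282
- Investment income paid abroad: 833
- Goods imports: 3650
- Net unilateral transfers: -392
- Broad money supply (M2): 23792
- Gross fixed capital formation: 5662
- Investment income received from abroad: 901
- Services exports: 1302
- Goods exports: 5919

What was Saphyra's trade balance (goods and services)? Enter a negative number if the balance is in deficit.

Goods balance = 5919 - 3650 = 2269
Services balance = 1302 - 1282 = 20
Trade balance (goods + services) = 2269 + 20 = 2289

2289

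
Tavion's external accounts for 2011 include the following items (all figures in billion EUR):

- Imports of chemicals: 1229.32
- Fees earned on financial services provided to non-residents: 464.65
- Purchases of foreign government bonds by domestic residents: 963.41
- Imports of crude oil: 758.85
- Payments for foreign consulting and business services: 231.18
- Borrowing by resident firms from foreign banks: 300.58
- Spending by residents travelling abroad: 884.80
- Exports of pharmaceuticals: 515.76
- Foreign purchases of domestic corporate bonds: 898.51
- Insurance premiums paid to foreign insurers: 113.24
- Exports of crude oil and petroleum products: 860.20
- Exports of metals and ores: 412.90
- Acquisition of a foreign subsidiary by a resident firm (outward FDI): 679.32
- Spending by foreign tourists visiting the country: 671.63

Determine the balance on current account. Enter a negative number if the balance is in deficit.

-292.25

Goods: -1229.32 + 412.90 + 860.20 - 758.85 + 515.76 = -199.31
Services: -231.18 + 464.65 - 113.24 + 671.63 - 884.80 = -92.94
Current account = (-199.31) + (-92.94) = -292.25
(Excluded from the current account — financial account: purchases of foreign government bonds by domestic residents 963.41, borrowing by resident firms from foreign banks 300.58, foreign purchases of domestic corporate bonds 898.51, acquisition of a foreign subsidiary by a resident firm (outward FDI) 679.32.)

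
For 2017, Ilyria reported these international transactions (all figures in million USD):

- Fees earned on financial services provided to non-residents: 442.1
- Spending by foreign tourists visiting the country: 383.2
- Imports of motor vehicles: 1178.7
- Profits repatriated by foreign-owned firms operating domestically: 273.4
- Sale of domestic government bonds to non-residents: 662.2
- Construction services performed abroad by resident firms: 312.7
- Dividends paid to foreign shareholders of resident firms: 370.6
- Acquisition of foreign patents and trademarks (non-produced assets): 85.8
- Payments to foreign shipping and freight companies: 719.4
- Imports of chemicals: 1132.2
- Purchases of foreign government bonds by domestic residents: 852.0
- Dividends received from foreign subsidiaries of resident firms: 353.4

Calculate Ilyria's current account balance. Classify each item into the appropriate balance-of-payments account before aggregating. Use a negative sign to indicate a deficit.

Goods: -1132.2 - 1178.7 = -2310.9
Services: -719.4 + 383.2 + 442.1 + 312.7 = 418.6
Primary income: -273.4 + 353.4 - 370.6 = -290.6
Current account = (-2310.9) + 418.6 + (-290.6) = -2182.9
(Excluded from the current account — financial account: sale of domestic government bonds to non-residents 662.2, purchases of foreign government bonds by domestic residents 852.0; capital account: acquisition of foreign patents and trademarks (non-produced assets) 85.8.)

-2182.9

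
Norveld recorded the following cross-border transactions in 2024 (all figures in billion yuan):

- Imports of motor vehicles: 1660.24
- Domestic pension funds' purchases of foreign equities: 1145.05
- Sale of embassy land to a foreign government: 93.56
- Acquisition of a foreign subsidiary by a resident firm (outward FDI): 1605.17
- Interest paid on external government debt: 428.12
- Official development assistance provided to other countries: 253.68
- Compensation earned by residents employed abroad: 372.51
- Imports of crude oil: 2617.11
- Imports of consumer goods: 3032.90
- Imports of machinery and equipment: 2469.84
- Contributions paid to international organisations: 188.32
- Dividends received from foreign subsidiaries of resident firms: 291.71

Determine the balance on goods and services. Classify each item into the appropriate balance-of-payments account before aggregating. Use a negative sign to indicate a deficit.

-9780.09

Goods: -1660.24 - 2617.11 - 3032.90 - 2469.84 = -9780.09
Trade balance = -9780.09 + 0.00 = -9780.09
(Excluded from the trade balance — financial account: domestic pension funds' purchases of foreign equities 1145.05, acquisition of a foreign subsidiary by a resident firm (outward FDI) 1605.17; capital account: sale of embassy land to a foreign government 93.56; primary income: interest paid on external government debt 428.12, compensation earned by residents employed abroad 372.51, dividends received from foreign subsidiaries of resident firms 291.71; secondary income: official development assistance provided to other countries 253.68, contributions paid to international organisations 188.32.)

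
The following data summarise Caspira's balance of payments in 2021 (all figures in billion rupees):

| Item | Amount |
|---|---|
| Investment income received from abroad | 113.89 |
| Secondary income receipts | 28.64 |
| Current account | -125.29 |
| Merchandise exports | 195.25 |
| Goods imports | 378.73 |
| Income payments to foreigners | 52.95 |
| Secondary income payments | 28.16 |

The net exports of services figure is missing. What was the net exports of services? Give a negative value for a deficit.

-3.23

Current account = goods balance + services balance + net primary income + net secondary income
Sum of the known components = -122.06
Net exports of services = CA - (known components) = -125.29 - (-122.06) = -3.23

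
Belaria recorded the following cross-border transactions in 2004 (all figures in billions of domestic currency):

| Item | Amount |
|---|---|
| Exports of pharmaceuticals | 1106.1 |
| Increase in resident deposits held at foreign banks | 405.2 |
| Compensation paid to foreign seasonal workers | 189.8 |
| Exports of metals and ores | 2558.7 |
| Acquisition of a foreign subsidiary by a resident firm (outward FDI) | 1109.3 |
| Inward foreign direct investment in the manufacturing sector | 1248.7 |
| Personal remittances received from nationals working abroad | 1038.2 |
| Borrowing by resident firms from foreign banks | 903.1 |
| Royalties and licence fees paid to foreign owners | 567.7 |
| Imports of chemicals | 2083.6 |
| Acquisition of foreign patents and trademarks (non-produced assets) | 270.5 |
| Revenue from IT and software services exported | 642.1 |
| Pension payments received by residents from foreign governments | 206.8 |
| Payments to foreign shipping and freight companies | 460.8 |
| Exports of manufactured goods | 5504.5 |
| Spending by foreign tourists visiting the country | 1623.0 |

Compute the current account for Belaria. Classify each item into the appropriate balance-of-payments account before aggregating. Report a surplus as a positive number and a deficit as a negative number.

Goods: 5504.5 - 2083.6 + 1106.1 + 2558.7 = 7085.7
Services: 642.1 + 1623.0 - 460.8 - 567.7 = 1236.6
Primary income: -189.8
Secondary income: 206.8 + 1038.2 = 1245.0
Current account = 7085.7 + 1236.6 + (-189.8) + 1245.0 = 9377.5
(Excluded from the current account — financial account: increase in resident deposits held at foreign banks 405.2, acquisition of a foreign subsidiary by a resident firm (outward FDI) 1109.3, inward foreign direct investment in the manufacturing sector 1248.7, borrowing by resident firms from foreign banks 903.1; capital account: acquisition of foreign patents and trademarks (non-produced assets) 270.5.)

9377.5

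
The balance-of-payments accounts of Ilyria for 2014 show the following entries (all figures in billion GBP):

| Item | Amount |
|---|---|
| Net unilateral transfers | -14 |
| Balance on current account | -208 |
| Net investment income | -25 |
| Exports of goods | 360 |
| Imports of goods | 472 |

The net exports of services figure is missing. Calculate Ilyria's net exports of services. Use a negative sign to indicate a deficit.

-57

Current account = goods balance + services balance + net primary income + net secondary income
Sum of the known components = -151
Net exports of services = CA - (known components) = -208 - (-151) = -57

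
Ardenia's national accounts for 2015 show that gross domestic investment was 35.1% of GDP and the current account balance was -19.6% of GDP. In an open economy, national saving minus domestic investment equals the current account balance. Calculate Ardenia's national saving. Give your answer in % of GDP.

S = I + CA = 35.1 + (-19.6) = 15.5

15.5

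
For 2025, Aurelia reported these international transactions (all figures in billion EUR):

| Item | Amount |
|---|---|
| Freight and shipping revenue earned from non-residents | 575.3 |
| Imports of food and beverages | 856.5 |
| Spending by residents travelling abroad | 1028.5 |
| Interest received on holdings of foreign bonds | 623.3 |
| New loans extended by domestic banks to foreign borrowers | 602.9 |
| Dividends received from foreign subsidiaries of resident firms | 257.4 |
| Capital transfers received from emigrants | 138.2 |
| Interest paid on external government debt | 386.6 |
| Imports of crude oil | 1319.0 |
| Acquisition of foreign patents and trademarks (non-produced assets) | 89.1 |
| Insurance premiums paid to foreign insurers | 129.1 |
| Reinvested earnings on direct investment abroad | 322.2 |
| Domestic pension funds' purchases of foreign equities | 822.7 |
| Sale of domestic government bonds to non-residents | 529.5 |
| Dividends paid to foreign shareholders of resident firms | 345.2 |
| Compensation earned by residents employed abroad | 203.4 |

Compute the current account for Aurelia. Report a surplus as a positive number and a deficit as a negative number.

Goods: -856.5 - 1319.0 = -2175.5
Services: -129.1 - 1028.5 + 575.3 = -582.3
Primary income: 257.4 + 203.4 - 386.6 + 322.2 + 623.3 - 345.2 = 674.5
Current account = (-2175.5) + (-582.3) + 674.5 = -2083.3
(Excluded from the current account — financial account: new loans extended by domestic banks to foreign borrowers 602.9, domestic pension funds' purchases of foreign equities 822.7, sale of domestic government bonds to non-residents 529.5; capital account: capital transfers received from emigrants 138.2, acquisition of foreign patents and trademarks (non-produced assets) 89.1.)

-2083.3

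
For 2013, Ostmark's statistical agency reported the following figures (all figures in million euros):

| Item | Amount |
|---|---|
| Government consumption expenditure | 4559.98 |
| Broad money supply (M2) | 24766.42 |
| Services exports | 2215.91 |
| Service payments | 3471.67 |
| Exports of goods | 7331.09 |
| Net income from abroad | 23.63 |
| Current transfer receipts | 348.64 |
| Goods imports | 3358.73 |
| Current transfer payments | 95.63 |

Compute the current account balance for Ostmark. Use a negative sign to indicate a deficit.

2993.24

Goods balance = 7331.09 - 3358.73 = 3972.36
Services balance = 2215.91 - 3471.67 = -1255.76
Trade balance (goods + services) = 3972.36 + (-1255.76) = 2716.60
Net primary income = 23.63
Net secondary income = 348.64 - 95.63 = 253.01
Current account = 2716.60 + 23.63 + 253.01 = 2993.24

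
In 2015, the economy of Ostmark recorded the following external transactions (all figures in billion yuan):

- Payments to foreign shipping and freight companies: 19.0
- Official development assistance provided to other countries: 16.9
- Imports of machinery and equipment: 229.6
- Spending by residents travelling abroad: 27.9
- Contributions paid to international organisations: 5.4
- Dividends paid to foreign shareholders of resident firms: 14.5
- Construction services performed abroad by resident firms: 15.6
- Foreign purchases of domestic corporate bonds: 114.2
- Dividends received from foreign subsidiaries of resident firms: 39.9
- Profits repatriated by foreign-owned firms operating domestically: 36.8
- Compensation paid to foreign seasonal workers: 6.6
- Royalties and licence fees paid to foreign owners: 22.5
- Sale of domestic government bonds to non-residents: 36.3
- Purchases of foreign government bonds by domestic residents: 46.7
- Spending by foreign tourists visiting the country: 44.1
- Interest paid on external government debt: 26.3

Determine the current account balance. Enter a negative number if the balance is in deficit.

-305.9

Goods: -229.6
Services: 44.1 - 22.5 - 27.9 - 19.0 + 15.6 = -9.7
Primary income: -26.3 - 14.5 - 6.6 - 36.8 + 39.9 = -44.3
Secondary income: -5.4 - 16.9 = -22.3
Current account = (-229.6) + (-9.7) + (-44.3) + (-22.3) = -305.9
(Excluded from the current account — financial account: foreign purchases of domestic corporate bonds 114.2, sale of domestic government bonds to non-residents 36.3, purchases of foreign government bonds by domestic residents 46.7.)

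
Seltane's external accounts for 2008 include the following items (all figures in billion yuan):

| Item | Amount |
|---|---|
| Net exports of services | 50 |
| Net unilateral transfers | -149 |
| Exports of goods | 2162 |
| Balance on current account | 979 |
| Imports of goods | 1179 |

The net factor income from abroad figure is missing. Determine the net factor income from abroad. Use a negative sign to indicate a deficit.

Current account = goods balance + services balance + net primary income + net secondary income
Sum of the known components = 884
Net factor income from abroad = CA - (known components) = 979 - 884 = 95

95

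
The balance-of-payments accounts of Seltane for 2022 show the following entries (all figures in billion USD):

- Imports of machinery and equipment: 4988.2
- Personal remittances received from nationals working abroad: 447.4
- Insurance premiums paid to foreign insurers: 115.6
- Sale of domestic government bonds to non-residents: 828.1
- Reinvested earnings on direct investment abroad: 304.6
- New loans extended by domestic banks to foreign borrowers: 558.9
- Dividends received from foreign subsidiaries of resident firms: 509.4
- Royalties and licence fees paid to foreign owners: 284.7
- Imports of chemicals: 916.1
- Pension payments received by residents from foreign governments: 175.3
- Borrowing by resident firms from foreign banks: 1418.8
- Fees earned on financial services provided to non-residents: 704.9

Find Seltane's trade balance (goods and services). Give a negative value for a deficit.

-5599.7

Goods: -916.1 - 4988.2 = -5904.3
Services: -115.6 - 284.7 + 704.9 = 304.6
Trade balance = -5904.3 + 304.6 = -5599.7
(Excluded from the trade balance — secondary income: personal remittances received from nationals working abroad 447.4, pension payments received by residents from foreign governments 175.3; financial account: sale of domestic government bonds to non-residents 828.1, new loans extended by domestic banks to foreign borrowers 558.9, borrowing by resident firms from foreign banks 1418.8; primary income: reinvested earnings on direct investment abroad 304.6, dividends received from foreign subsidiaries of resident firms 509.4.)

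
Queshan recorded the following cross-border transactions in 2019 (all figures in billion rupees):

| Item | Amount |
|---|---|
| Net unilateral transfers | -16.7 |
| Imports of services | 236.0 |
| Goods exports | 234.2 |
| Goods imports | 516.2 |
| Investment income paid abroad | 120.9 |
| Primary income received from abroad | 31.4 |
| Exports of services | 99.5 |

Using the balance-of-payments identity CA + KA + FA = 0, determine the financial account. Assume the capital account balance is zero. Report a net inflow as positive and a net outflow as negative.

524.7

Goods balance = 234.2 - 516.2 = -282.0
Services balance = 99.5 - 236.0 = -136.5
Trade balance (goods + services) = -282.0 + (-136.5) = -418.5
Net primary income = 31.4 - 120.9 = -89.5
Net secondary income = -16.7
Current account = -418.5 + (-89.5) + (-16.7) = -524.7
Financial account = -(-524.7) = 524.7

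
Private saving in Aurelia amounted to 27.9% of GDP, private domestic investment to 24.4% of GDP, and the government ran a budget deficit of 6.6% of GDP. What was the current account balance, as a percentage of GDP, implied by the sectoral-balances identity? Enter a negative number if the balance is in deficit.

By the sectoral-balances identity, CA = (S_private - I) + (T - G).
Private balance = 27.9 - 24.4 = 3.5
Government balance (T - G) = -6.6
CA = 3.5 + (-6.6) = -3.1

-3.1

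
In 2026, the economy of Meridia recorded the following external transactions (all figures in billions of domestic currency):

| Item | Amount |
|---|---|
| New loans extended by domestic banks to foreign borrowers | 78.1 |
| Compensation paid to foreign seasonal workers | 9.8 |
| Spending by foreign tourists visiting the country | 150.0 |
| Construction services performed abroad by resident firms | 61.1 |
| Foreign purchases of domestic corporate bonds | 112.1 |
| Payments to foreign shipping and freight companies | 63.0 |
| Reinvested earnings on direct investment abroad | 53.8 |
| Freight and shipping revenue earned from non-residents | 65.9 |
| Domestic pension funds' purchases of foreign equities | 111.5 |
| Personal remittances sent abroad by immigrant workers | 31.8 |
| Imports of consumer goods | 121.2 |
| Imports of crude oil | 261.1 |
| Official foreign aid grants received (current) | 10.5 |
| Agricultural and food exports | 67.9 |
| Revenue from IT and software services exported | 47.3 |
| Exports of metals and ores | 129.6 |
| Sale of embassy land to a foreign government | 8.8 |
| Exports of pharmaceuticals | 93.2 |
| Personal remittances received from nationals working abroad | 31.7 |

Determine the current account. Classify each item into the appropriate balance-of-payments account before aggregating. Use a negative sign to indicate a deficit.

Goods: -261.1 + 129.6 - 121.2 + 93.2 + 67.9 = -91.6
Services: 150.0 + 65.9 - 63.0 + 47.3 + 61.1 = 261.3
Primary income: -9.8 + 53.8 = 44.0
Secondary income: 10.5 + 31.7 - 31.8 = 10.4
Current account = (-91.6) + 261.3 + 44.0 + 10.4 = 224.1
(Excluded from the current account — financial account: new loans extended by domestic banks to foreign borrowers 78.1, foreign purchases of domestic corporate bonds 112.1, domestic pension funds' purchases of foreign equities 111.5; capital account: sale of embassy land to a foreign government 8.8.)

224.1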